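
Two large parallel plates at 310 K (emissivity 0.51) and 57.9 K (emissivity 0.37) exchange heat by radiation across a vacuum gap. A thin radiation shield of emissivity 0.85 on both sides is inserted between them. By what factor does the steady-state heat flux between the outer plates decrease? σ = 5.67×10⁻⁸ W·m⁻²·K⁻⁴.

factor ≈ 1.37

Without shield: q₀ = σΔ(T⁴)/(1/ε₁+1/ε₂−1) with denominator 3.663.
With shield the two gaps are in series; the resistances add: (1/ε₁+1/ε_s−1)+(1/ε_s+1/ε₂−1) = 2.137+2.879 = 5.016.
Heat-flux ratio q₀/q = 5.016/3.663.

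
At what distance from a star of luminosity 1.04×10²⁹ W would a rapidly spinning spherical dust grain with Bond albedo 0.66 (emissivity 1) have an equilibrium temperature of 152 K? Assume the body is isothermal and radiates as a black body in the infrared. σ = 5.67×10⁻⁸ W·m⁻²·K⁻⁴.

d ≈ 4.82×10¹² m

For an isothermal black-emitting sphere, (1−a)S·πr² = σ·4πr²·T⁴ ⇒ S = 4σT⁴/(1−a).
S = 4·5.67×10⁻⁸·(152)⁴/0.340 = 356.1 W/m².
Flux falls as S = L/(4πd²), so d = √(L/(4πS)) = √(1.04×10²⁹/(4π·356.1)).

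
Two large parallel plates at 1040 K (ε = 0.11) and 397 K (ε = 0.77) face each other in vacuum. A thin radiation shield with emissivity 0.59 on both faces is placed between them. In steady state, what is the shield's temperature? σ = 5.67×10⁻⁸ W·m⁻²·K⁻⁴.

T_s ≈ 684 K

In steady state the net flux on the hot side equals that on the cold side.
σ(T₁⁴−T_s⁴)/D₁ = σ(T_s⁴−T₂⁴)/D₂, with D₁ = 1/ε₁+1/ε_s−1 = 9.786, D₂ = 1/ε_s+1/ε₂−1 = 1.994.
Solve for T_s⁴: T_s⁴ = (D₂·T₁⁴ + D₁·T₂⁴)/(D₁+D₂) = 2.186×10¹¹ K⁴.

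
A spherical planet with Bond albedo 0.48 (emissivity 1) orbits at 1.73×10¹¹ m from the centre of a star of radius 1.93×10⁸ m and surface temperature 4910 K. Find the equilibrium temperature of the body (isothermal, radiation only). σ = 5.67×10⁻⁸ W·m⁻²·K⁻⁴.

T ≈ 98.5 K

The star's surface emits σT_*⁴; at distance d the flux is S = σT_*⁴(R_*/d)².
S = 5.67×10⁻⁸·(4910)⁴·(1.93×10⁸/1.73×10¹¹)² = 41.01 W/m².
For an isothermal sphere T⁴ = (1−a)S/(4σ) = 9.404×10⁷ K⁴.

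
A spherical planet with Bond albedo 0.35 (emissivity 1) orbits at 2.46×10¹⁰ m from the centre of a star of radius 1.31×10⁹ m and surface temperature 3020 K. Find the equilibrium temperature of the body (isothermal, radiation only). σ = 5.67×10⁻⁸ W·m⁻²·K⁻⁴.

T ≈ 442 K

The star's surface emits σT_*⁴; at distance d the flux is S = σT_*⁴(R_*/d)².
S = 5.67×10⁻⁸·(3020)⁴·(1.31×10⁹/2.46×10¹⁰)² = 13370 W/m².
For an isothermal sphere T⁴ = (1−a)S/(4σ) = 3.833×10¹⁰ K⁴.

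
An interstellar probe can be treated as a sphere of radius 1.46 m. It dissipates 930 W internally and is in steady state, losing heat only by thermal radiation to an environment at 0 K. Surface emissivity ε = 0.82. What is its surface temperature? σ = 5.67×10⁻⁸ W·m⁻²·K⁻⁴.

Steady state: internal power = radiated power, P = εσA T⁴.
Radiating area A = 4πr² = 26.79 m².
T⁴ = P/(εσA) = 930/(0.82·5.67×10⁻⁸·26.79) = 7.467×10⁸ K⁴.
T = (7.467×10⁸)^(1/4).

T ≈ 165 K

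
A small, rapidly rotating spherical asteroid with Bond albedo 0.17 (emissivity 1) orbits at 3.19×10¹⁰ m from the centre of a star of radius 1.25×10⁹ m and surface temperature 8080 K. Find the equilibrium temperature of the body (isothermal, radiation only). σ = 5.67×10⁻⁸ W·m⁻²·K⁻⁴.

The star's surface emits σT_*⁴; at distance d the flux is S = σT_*⁴(R_*/d)².
S = 5.67×10⁻⁸·(8080)⁴·(1.25×10⁹/3.19×10¹⁰)² = 3.711×10⁵ W/m².
For an isothermal sphere T⁴ = (1−a)S/(4σ) = 1.358×10¹² K⁴.

T ≈ 1080 K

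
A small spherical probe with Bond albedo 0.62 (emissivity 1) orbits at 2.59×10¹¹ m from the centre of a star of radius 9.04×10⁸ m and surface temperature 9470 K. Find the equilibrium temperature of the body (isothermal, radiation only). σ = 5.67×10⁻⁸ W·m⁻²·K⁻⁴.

The star's surface emits σT_*⁴; at distance d the flux is S = σT_*⁴(R_*/d)².
S = 5.67×10⁻⁸·(9470)⁴·(9.04×10⁸/2.59×10¹¹)² = 5555 W/m².
For an isothermal sphere T⁴ = (1−a)S/(4σ) = 9.308×10⁹ K⁴.

T ≈ 311 K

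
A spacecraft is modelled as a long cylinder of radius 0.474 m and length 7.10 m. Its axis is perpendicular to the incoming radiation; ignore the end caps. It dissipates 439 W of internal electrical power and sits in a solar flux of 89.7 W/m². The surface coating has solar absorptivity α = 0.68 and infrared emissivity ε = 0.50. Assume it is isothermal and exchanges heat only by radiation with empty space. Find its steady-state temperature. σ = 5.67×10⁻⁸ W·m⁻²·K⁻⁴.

At steady state, absorbed solar power + internal power = radiated power.
Absorbed: α·S·A_cross = 0.68·89.7·6.731 = 410.6 W (cross-section 2rL).
Total input = 410.6 + 439 = 849.6 W.
Radiated: εσ·A_surf·T⁴ with A_surf = 2πrL = 21.15 m².
T⁴ = 849.6/(0.50·5.67×10⁻⁸·21.15) = 1.417×10⁹ K⁴.

T ≈ 194 K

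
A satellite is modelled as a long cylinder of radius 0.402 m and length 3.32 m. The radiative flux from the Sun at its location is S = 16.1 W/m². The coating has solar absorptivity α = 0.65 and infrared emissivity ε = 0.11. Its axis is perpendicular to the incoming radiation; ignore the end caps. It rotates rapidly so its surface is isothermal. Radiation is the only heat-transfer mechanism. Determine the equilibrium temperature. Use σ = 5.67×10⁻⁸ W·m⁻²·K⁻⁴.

At equilibrium, absorbed power = emitted power.
Absorbing cross-section = 2rL = 2.669 m²; emitting surface = 2πrL = 8.386 m² (ratio π).
αS·A_cross = εσ·A_surf·T⁴  ⇒  T⁴ = αS/(ε·πσ).
T⁴ = 0.650·16.1/(0.11·π·5.67×10⁻⁸) = 5.341×10⁸ K⁴.
T = (5.341×10⁸)^(1/4).

T ≈ 152 K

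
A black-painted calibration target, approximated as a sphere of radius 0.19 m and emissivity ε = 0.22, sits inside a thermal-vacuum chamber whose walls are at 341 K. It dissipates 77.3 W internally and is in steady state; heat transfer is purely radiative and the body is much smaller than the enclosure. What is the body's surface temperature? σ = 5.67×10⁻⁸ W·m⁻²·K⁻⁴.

T ≈ 406 K

For a small grey body in a large enclosure, net radiated power = εσA(T⁴ − T_w⁴).
Steady state: P = εσA(T⁴ − T_w⁴) with A = 4πr² = 0.4536 m².
T⁴ = P/(εσA) + T_w⁴ = 77.3/(0.22·5.67×10⁻⁸·0.4536) + (341)⁴
    = 1.366×10¹⁰ + 1.352×10¹⁰ = 2.718×10¹⁰ K⁴.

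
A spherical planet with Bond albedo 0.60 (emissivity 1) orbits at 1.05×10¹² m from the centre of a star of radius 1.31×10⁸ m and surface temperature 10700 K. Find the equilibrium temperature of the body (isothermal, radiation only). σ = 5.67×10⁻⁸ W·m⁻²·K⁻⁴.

T ≈ 67.2 K

The star's surface emits σT_*⁴; at distance d the flux is S = σT_*⁴(R_*/d)².
S = 5.67×10⁻⁸·(10700)⁴·(1.31×10⁸/1.05×10¹²)² = 11.57 W/m².
For an isothermal sphere T⁴ = (1−a)S/(4σ) = 2.040×10⁷ K⁴.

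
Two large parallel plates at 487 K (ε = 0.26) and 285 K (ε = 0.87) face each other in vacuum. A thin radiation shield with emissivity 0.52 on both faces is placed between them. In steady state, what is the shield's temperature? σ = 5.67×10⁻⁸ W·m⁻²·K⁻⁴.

T_s ≈ 384 K

In steady state the net flux on the hot side equals that on the cold side.
σ(T₁⁴−T_s⁴)/D₁ = σ(T_s⁴−T₂⁴)/D₂, with D₁ = 1/ε₁+1/ε_s−1 = 4.769, D₂ = 1/ε_s+1/ε₂−1 = 2.073.
Solve for T_s⁴: T_s⁴ = (D₂·T₁⁴ + D₁·T₂⁴)/(D₁+D₂) = 2.164×10¹⁰ K⁴.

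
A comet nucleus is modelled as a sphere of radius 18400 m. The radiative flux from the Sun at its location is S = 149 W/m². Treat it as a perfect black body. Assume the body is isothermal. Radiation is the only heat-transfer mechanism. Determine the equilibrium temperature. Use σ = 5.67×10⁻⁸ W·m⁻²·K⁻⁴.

At equilibrium, absorbed power = emitted power.
Absorbing cross-section = πr² = 1.064×10⁹ m²; emitting surface = 4πr² = 4.254×10⁹ m² (ratio 4).
S·A_cross = εσ·A_surf·T⁴  ⇒  T⁴ = S/(4σ).
T⁴ = 1.00·149/(4·5.67×10⁻⁸) = 6.570×10⁸ K⁴.
T = (6.570×10⁸)^(1/4).

T ≈ 160 K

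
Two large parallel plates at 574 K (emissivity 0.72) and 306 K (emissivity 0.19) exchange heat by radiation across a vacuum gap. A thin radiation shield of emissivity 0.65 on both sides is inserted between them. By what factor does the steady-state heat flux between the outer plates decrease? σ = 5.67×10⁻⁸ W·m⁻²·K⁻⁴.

factor ≈ 1.37

Without shield: q₀ = σΔ(T⁴)/(1/ε₁+1/ε₂−1) with denominator 5.652.
With shield the two gaps are in series; the resistances add: (1/ε₁+1/ε_s−1)+(1/ε_s+1/ε₂−1) = 1.927+5.802 = 7.729.
Heat-flux ratio q₀/q = 7.729/5.652.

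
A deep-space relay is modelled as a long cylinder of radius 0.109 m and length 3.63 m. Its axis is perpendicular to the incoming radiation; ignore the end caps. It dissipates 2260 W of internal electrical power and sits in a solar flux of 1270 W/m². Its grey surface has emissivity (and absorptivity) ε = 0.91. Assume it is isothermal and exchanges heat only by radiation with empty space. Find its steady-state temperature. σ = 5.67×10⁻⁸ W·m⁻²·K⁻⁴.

T ≈ 397 K

At steady state, absorbed solar power + internal power = radiated power.
Absorbed: α·S·A_cross = 0.91·1270·0.7913 = 914.6 W (cross-section 2rL).
Total input = 914.6 + 2260 = 3175 W.
Radiated: εσ·A_surf·T⁴ with A_surf = 2πrL = 2.486 m².
T⁴ = 3175/(0.91·5.67×10⁻⁸·2.486) = 2.475×10¹⁰ K⁴.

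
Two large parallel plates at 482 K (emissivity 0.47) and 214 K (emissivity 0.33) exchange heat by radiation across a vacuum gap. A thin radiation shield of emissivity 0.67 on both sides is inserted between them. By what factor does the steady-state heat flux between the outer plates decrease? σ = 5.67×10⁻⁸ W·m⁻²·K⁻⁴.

Without shield: q₀ = σΔ(T⁴)/(1/ε₁+1/ε₂−1) with denominator 4.158.
With shield the two gaps are in series; the resistances add: (1/ε₁+1/ε_s−1)+(1/ε_s+1/ε₂−1) = 2.620+3.523 = 6.143.
Heat-flux ratio q₀/q = 6.143/4.158.

factor ≈ 1.48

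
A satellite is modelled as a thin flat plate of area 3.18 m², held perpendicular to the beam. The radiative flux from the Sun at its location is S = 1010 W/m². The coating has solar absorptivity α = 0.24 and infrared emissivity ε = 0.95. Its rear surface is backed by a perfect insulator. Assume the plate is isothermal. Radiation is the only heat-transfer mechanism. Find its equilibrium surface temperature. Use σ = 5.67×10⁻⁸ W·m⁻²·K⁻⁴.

At equilibrium, absorbed power = emitted power.
Absorbing cross-section = A = 3.180 m²; emitting surface = A = 3.180 m² (ratio 1).
αS·A_cross = εσ·A_surf·T⁴  ⇒  T⁴ = αS/(ε·1σ).
T⁴ = 0.240·1010/(0.95·1·5.67×10⁻⁸) = 4.500×10⁹ K⁴.
T = (4.500×10⁹)^(1/4).

T ≈ 259 K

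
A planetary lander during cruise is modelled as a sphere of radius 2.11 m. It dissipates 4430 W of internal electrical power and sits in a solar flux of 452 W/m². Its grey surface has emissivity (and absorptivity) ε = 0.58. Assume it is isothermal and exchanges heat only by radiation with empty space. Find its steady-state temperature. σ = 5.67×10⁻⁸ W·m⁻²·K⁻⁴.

At steady state, absorbed solar power + internal power = radiated power.
Absorbed: α·S·A_cross = 0.58·452·13.99 = 3667 W (cross-section πr²).
Total input = 3667 + 4430 = 8097 W.
Radiated: εσ·A_surf·T⁴ with A_surf = 4πr² = 55.95 m².
T⁴ = 8097/(0.58·5.67×10⁻⁸·55.95) = 4.401×10⁹ K⁴.

T ≈ 258 K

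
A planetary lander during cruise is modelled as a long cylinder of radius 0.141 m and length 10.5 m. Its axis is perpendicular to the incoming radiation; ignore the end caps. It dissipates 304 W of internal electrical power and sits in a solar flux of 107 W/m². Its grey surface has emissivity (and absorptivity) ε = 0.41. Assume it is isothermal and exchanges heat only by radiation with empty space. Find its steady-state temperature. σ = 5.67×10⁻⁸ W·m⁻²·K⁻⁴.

At steady state, absorbed solar power + internal power = radiated power.
Absorbed: α·S·A_cross = 0.41·107·2.961 = 129.9 W (cross-section 2rL).
Total input = 129.9 + 304 = 433.9 W.
Radiated: εσ·A_surf·T⁴ with A_surf = 2πrL = 9.302 m².
T⁴ = 433.9/(0.41·5.67×10⁻⁸·9.302) = 2.006×10⁹ K⁴.

T ≈ 212 K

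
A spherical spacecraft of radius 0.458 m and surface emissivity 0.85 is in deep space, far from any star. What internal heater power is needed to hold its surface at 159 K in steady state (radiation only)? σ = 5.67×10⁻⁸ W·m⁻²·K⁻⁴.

P = εσ·4πr²·T⁴.
4πr² = 2.636 m²; T⁴ = 6.391×10⁸ K⁴.
P = 0.85·5.67×10⁻⁸·2.636·6.391×10⁸.

P ≈ 81.2 W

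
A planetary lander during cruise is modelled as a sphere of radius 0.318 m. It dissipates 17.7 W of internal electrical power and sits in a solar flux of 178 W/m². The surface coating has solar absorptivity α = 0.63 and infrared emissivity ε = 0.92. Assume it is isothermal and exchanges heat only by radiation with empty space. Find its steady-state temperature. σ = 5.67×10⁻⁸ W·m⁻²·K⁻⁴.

At steady state, absorbed solar power + internal power = radiated power.
Absorbed: α·S·A_cross = 0.63·178·0.3177 = 35.63 W (cross-section πr²).
Total input = 35.63 + 17.7 = 53.33 W.
Radiated: εσ·A_surf·T⁴ with A_surf = 4πr² = 1.271 m².
T⁴ = 53.33/(0.92·5.67×10⁻⁸·1.271) = 8.045×10⁸ K⁴.

T ≈ 168 K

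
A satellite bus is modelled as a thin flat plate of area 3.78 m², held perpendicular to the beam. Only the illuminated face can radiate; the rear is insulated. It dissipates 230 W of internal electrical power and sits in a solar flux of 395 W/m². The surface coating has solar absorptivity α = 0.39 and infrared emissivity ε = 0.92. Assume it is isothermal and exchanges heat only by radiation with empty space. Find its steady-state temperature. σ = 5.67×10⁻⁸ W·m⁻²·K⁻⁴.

At steady state, absorbed solar power + internal power = radiated power.
Absorbed: α·S·A_cross = 0.39·395·3.780 = 582.3 W (cross-section A).
Total input = 582.3 + 230 = 812.3 W.
Radiated: εσ·A_surf·T⁴ with A_surf = A = 3.780 m².
T⁴ = 812.3/(0.92·5.67×10⁻⁸·3.780) = 4.120×10⁹ K⁴.

T ≈ 253 K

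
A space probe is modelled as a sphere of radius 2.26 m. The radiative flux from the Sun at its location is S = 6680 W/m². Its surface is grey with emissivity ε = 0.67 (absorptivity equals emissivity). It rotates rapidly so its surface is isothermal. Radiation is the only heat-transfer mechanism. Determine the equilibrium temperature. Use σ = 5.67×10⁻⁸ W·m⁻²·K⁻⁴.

At equilibrium, absorbed power = emitted power.
Absorbing cross-section = πr² = 16.05 m²; emitting surface = 4πr² = 64.18 m² (ratio 4).
εS·A_cross = εσ·A_surf·T⁴  ⇒  T⁴ = S/(4σ)   (ε cancels).
T⁴ = 6680/(4·5.67×10⁻⁸) = 2.945×10¹⁰ K⁴.
T = (2.945×10¹⁰)^(1/4).

T ≈ 414 K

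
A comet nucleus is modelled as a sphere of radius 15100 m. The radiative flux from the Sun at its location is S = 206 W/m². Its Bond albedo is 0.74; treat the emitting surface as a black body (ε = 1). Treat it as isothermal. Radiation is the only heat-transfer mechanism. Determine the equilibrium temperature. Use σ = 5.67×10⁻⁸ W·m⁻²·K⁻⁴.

At equilibrium, absorbed power = emitted power.
Absorbing cross-section = πr² = 7.163×10⁸ m²; emitting surface = 4πr² = 2.865×10⁹ m² (ratio 4).
(1−a)S·A_cross = εσ·A_surf·T⁴  ⇒  T⁴ = (1−a)S/(4σ).
T⁴ = 0.260·206/(4·5.67×10⁻⁸) = 2.362×10⁸ K⁴.
T = (2.362×10⁸)^(1/4).

T ≈ 124 K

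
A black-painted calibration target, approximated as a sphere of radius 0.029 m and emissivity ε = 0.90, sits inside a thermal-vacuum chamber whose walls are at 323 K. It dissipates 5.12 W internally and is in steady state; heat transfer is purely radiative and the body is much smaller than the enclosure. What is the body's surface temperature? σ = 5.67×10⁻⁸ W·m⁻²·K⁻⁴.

For a small grey body in a large enclosure, net radiated power = εσA(T⁴ − T_w⁴).
Steady state: P = εσA(T⁴ − T_w⁴) with A = 4πr² = 0.01057 m².
T⁴ = P/(εσA) + T_w⁴ = 5.12/(0.90·5.67×10⁻⁸·0.01057) + (323)⁴
    = 9.494×10⁹ + 1.088×10¹⁰ = 2.038×10¹⁰ K⁴.

T ≈ 378 K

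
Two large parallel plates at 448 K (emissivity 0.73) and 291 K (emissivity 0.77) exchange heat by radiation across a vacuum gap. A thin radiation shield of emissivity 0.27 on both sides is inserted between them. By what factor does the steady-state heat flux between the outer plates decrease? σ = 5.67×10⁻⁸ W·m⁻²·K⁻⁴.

Without shield: q₀ = σΔ(T⁴)/(1/ε₁+1/ε₂−1) with denominator 1.669.
With shield the two gaps are in series; the resistances add: (1/ε₁+1/ε_s−1)+(1/ε_s+1/ε₂−1) = 4.074+4.002 = 8.076.
Heat-flux ratio q₀/q = 8.076/1.669.

factor ≈ 4.84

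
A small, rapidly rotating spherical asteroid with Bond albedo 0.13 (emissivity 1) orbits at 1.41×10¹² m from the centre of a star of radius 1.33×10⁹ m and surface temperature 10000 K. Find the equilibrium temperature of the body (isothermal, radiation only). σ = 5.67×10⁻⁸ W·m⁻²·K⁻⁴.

T ≈ 210 K

The star's surface emits σT_*⁴; at distance d the flux is S = σT_*⁴(R_*/d)².
S = 5.67×10⁻⁸·(10000)⁴·(1.33×10⁹/1.41×10¹²)² = 504.5 W/m².
For an isothermal sphere T⁴ = (1−a)S/(4σ) = 1.935×10⁹ K⁴.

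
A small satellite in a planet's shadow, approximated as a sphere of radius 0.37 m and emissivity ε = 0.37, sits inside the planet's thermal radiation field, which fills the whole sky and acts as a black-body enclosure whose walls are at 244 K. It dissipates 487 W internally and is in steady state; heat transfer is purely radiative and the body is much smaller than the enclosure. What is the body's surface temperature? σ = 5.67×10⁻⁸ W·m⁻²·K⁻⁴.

T ≈ 361 K

For a small grey body in a large enclosure, net radiated power = εσA(T⁴ − T_w⁴).
Steady state: P = εσA(T⁴ − T_w⁴) with A = 4πr² = 1.720 m².
T⁴ = P/(εσA) + T_w⁴ = 487/(0.37·5.67×10⁻⁸·1.720) + (244)⁴
    = 1.349×10¹⁰ + 3.545×10⁹ = 1.704×10¹⁰ K⁴.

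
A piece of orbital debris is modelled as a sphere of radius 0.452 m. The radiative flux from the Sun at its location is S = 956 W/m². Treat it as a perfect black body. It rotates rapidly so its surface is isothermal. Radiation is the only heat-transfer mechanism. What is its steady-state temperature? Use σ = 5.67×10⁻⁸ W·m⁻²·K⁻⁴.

T ≈ 255 K

At equilibrium, absorbed power = emitted power.
Absorbing cross-section = πr² = 0.6418 m²; emitting surface = 4πr² = 2.567 m² (ratio 4).
S·A_cross = εσ·A_surf·T⁴  ⇒  T⁴ = S/(4σ).
T⁴ = 1.00·956/(4·5.67×10⁻⁸) = 4.215×10⁹ K⁴.
T = (4.215×10⁹)^(1/4).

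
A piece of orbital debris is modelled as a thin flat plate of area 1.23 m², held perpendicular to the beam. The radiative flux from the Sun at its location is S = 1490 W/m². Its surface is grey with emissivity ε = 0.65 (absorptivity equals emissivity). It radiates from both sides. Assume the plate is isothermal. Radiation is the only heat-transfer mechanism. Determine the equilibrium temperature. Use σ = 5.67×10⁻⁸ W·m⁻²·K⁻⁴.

At equilibrium, absorbed power = emitted power.
Absorbing cross-section = A = 1.230 m²; emitting surface = 2A = 2.460 m² (ratio 2).
εS·A_cross = εσ·A_surf·T⁴  ⇒  T⁴ = S/(2σ)   (ε cancels).
T⁴ = 1490/(2·5.67×10⁻⁸) = 1.314×10¹⁰ K⁴.
T = (1.314×10¹⁰)^(1/4).

T ≈ 339 K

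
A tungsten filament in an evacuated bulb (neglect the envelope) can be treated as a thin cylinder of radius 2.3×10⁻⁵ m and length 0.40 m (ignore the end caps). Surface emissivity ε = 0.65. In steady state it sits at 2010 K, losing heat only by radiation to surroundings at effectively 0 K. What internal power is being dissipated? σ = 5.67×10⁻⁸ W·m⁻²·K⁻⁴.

P ≈ 34.8 W

Steady state: P = εσA T⁴.
A = 2πrL = 5.781×10⁻⁵ m²; T⁴ = (2010)⁴ = 1.632×10¹³ K⁴.
P = 0.65 × 5.67×10⁻⁸ × 5.781×10⁻⁵ × 1.632×10¹³.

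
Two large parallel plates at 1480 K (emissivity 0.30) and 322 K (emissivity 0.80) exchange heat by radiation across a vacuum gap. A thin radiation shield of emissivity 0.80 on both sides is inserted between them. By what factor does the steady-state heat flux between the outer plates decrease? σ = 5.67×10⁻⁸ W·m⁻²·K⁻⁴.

factor ≈ 1.42

Without shield: q₀ = σΔ(T⁴)/(1/ε₁+1/ε₂−1) with denominator 3.583.
With shield the two gaps are in series; the resistances add: (1/ε₁+1/ε_s−1)+(1/ε_s+1/ε₂−1) = 3.583+1.500 = 5.083.
Heat-flux ratio q₀/q = 5.083/3.583.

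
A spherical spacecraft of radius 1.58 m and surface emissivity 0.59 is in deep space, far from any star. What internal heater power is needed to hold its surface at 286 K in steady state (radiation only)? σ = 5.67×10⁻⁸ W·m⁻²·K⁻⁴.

P ≈ 7020 W

P = εσ·4πr²·T⁴.
4πr² = 31.37 m²; T⁴ = 6.691×10⁹ K⁴.
P = 0.59·5.67×10⁻⁸·31.37·6.691×10⁹.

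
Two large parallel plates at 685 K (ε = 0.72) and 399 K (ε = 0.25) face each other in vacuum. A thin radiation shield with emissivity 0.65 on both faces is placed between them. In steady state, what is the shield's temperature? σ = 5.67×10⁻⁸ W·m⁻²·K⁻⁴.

In steady state the net flux on the hot side equals that on the cold side.
σ(T₁⁴−T_s⁴)/D₁ = σ(T_s⁴−T₂⁴)/D₂, with D₁ = 1/ε₁+1/ε_s−1 = 1.927, D₂ = 1/ε_s+1/ε₂−1 = 4.538.
Solve for T_s⁴: T_s⁴ = (D₂·T₁⁴ + D₁·T₂⁴)/(D₁+D₂) = 1.621×10¹¹ K⁴.

T_s ≈ 635 K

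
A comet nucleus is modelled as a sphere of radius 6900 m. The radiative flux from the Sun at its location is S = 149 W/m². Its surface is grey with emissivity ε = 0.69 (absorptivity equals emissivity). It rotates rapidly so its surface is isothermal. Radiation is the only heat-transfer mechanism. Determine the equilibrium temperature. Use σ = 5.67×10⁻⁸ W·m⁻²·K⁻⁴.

T ≈ 160 K

At equilibrium, absorbed power = emitted power.
Absorbing cross-section = πr² = 1.496×10⁸ m²; emitting surface = 4πr² = 5.983×10⁸ m² (ratio 4).
εS·A_cross = εσ·A_surf·T⁴  ⇒  T⁴ = S/(4σ)   (ε cancels).
T⁴ = 149/(4·5.67×10⁻⁸) = 6.570×10⁸ K⁴.
T = (6.570×10⁸)^(1/4).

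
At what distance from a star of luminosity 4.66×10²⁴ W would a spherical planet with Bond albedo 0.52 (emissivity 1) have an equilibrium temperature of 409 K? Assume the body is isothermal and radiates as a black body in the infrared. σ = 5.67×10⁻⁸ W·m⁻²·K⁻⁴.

d ≈ 5.30×10⁹ m

For an isothermal black-emitting sphere, (1−a)S·πr² = σ·4πr²·T⁴ ⇒ S = 4σT⁴/(1−a).
S = 4·5.67×10⁻⁸·(409)⁴/0.480 = 13220 W/m².
Flux falls as S = L/(4πd²), so d = √(L/(4πS)) = √(4.66×10²⁴/(4π·13220)).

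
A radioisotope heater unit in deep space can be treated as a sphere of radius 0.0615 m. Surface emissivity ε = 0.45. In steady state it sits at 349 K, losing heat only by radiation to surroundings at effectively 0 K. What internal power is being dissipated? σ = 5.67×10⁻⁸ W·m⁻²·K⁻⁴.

P ≈ 18.0 W

Steady state: P = εσA T⁴.
A = 4πr² = 0.04753 m²; T⁴ = (349)⁴ = 1.484×10¹⁰ K⁴.
P = 0.45 × 5.67×10⁻⁸ × 0.04753 × 1.484×10¹⁰.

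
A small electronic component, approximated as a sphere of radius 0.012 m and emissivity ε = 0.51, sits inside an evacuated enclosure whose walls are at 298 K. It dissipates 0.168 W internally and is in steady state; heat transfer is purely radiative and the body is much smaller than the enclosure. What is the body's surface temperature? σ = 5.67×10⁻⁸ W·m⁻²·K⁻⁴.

T ≈ 325 K

For a small grey body in a large enclosure, net radiated power = εσA(T⁴ − T_w⁴).
Steady state: P = εσA(T⁴ − T_w⁴) with A = 4πr² = 0.001810 m².
T⁴ = P/(εσA) + T_w⁴ = 0.168/(0.51·5.67×10⁻⁸·0.001810) + (298)⁴
    = 3.211×10⁹ + 7.886×10⁹ = 1.110×10¹⁰ K⁴.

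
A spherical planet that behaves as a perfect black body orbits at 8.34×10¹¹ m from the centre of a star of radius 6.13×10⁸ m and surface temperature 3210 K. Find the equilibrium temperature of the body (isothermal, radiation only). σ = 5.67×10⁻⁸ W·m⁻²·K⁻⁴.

T ≈ 61.5 K

The star's surface emits σT_*⁴; at distance d the flux is S = σT_*⁴(R_*/d)².
S = 5.67×10⁻⁸·(3210)⁴·(6.13×10⁸/8.34×10¹¹)² = 3.252 W/m².
For an isothermal sphere T⁴ = (1−a)S/(4σ) = 1.434×10⁷ K⁴.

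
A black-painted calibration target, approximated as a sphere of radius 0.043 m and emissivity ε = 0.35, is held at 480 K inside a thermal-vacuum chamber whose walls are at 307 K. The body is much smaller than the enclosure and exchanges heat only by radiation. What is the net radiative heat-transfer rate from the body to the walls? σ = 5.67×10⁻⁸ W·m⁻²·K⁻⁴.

For a small grey body in a large enclosure: P_net = εσA(T_body⁴ − T_wall⁴).
A = 4πr² = 0.02324 m²; T_body⁴ − T_wall⁴ = 5.308×10¹⁰ − 8.883×10⁹ = 4.420×10¹⁰ K⁴.
|P_net| = 0.35·5.67×10⁻⁸·0.02324·4.420×10¹⁰.

P_net ≈ 20.4 W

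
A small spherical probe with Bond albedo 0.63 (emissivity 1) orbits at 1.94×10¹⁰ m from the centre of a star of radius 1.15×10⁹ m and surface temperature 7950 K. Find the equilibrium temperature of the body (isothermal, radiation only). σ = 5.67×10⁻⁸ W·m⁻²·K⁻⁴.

The star's surface emits σT_*⁴; at distance d the flux is S = σT_*⁴(R_*/d)².
S = 5.67×10⁻⁸·(7950)⁴·(1.15×10⁹/1.94×10¹⁰)² = 7.959×10⁵ W/m².
For an isothermal sphere T⁴ = (1−a)S/(4σ) = 1.298×10¹² K⁴.

T ≈ 1070 K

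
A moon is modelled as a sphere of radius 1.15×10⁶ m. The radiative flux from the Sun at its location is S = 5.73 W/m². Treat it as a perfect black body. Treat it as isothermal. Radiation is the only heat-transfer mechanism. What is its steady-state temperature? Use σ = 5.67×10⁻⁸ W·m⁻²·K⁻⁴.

T ≈ 70.9 K

At equilibrium, absorbed power = emitted power.
Absorbing cross-section = πr² = 4.155×10¹² m²; emitting surface = 4πr² = 1.662×10¹³ m² (ratio 4).
S·A_cross = εσ·A_surf·T⁴  ⇒  T⁴ = S/(4σ).
T⁴ = 1.00·5.73/(4·5.67×10⁻⁸) = 2.526×10⁷ K⁴.
T = (2.526×10⁷)^(1/4).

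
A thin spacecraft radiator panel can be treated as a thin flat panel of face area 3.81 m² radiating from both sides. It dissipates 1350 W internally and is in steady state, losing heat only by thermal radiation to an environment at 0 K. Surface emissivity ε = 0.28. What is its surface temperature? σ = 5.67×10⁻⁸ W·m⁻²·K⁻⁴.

T ≈ 325 K

Steady state: internal power = radiated power, P = εσA T⁴.
Radiating area A = 2·3.81 = 7.620 m².
T⁴ = P/(εσA) = 1350/(0.28·5.67×10⁻⁸·7.620) = 1.116×10¹⁰ K⁴.
T = (1.116×10¹⁰)^(1/4).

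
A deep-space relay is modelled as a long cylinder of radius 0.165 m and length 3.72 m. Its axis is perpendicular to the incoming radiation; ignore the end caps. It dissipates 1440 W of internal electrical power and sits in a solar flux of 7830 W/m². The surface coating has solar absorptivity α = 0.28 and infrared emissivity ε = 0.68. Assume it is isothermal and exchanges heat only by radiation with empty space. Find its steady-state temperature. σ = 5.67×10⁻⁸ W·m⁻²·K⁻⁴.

T ≈ 408 K

At steady state, absorbed solar power + internal power = radiated power.
Absorbed: α·S·A_cross = 0.28·7830·1.228 = 2691 W (cross-section 2rL).
Total input = 2691 + 1440 = 4131 W.
Radiated: εσ·A_surf·T⁴ with A_surf = 2πrL = 3.857 m².
T⁴ = 4131/(0.68·5.67×10⁻⁸·3.857) = 2.778×10¹⁰ K⁴.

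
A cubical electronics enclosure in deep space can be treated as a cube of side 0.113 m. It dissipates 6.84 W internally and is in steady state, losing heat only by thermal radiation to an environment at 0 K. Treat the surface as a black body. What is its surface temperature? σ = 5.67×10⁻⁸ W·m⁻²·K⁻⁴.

Steady state: internal power = radiated power, P = εσA T⁴.
Radiating area A = 6L² = 0.07661 m².
T⁴ = P/(εσA) = 6.84/(1.0·5.67×10⁻⁸·0.07661) = 1.575×10⁹ K⁴.
T = (1.575×10⁹)^(1/4).

T ≈ 199 K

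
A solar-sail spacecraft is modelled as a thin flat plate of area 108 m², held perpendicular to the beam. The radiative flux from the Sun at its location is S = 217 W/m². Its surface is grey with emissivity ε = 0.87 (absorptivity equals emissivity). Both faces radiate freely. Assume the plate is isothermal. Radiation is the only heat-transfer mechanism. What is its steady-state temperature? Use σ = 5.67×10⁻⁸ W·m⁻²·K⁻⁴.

At equilibrium, absorbed power = emitted power.
Absorbing cross-section = A = 108.0 m²; emitting surface = 2A = 216.0 m² (ratio 2).
εS·A_cross = εσ·A_surf·T⁴  ⇒  T⁴ = S/(2σ)   (ε cancels).
T⁴ = 217/(2·5.67×10⁻⁸) = 1.914×10⁹ K⁴.
T = (1.914×10⁹)^(1/4).

T ≈ 209 K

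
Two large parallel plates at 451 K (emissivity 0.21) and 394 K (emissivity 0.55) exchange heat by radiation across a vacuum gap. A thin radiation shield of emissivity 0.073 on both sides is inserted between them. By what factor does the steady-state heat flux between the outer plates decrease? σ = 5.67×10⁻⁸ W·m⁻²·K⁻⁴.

factor ≈ 5.73

Without shield: q₀ = σΔ(T⁴)/(1/ε₁+1/ε₂−1) with denominator 5.580.
With shield the two gaps are in series; the resistances add: (1/ε₁+1/ε_s−1)+(1/ε_s+1/ε₂−1) = 17.46+14.52 = 31.98.
Heat-flux ratio q₀/q = 31.98/5.580.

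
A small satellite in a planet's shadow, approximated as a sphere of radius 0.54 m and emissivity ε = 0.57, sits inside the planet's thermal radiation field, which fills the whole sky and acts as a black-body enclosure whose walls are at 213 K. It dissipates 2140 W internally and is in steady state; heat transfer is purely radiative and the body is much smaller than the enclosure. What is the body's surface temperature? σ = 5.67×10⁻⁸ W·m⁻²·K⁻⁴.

For a small grey body in a large enclosure, net radiated power = εσA(T⁴ − T_w⁴).
Steady state: P = εσA(T⁴ − T_w⁴) with A = 4πr² = 3.664 m².
T⁴ = P/(εσA) + T_w⁴ = 2140/(0.57·5.67×10⁻⁸·3.664) + (213)⁴
    = 1.807×10¹⁰ + 2.058×10⁹ = 2.013×10¹⁰ K⁴.

T ≈ 377 K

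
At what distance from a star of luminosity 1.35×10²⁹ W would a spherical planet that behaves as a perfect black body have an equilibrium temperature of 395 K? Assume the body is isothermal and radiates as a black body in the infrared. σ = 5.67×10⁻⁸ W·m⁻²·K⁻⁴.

For an isothermal black-emitting sphere, (1−a)S·πr² = σ·4πr²·T⁴ ⇒ S = 4σT⁴/(1−a).
S = 4·5.67×10⁻⁸·(395)⁴/1.00 = 5521 W/m².
Flux falls as S = L/(4πd²), so d = √(L/(4πS)) = √(1.35×10²⁹/(4π·5521)).

d ≈ 1.39×10¹² m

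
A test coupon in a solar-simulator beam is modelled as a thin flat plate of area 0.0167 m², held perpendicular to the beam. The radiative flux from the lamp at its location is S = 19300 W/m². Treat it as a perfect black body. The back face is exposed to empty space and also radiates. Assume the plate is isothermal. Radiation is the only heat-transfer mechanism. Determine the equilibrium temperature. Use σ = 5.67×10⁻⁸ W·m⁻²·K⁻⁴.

At equilibrium, absorbed power = emitted power.
Absorbing cross-section = A = 0.01670 m²; emitting surface = 2A = 0.03340 m² (ratio 2).
S·A_cross = εσ·A_surf·T⁴  ⇒  T⁴ = S/(2σ).
T⁴ = 1.00·19300/(2·5.67×10⁻⁸) = 1.702×10¹¹ K⁴.
T = (1.702×10¹¹)^(1/4).

T ≈ 642 K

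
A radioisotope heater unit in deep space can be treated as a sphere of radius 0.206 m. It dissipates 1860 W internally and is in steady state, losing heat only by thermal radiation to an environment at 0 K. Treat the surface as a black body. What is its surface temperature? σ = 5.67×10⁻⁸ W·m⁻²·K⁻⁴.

T ≈ 498 K

Steady state: internal power = radiated power, P = εσA T⁴.
Radiating area A = 4πr² = 0.5333 m².
T⁴ = P/(εσA) = 1860/(1.0·5.67×10⁻⁸·0.5333) = 6.152×10¹⁰ K⁴.
T = (6.152×10¹⁰)^(1/4).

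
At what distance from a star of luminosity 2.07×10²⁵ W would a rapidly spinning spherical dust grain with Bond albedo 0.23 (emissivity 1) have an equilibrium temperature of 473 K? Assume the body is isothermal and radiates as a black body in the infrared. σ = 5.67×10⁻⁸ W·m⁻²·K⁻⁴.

d ≈ 1.06×10¹⁰ m

For an isothermal black-emitting sphere, (1−a)S·πr² = σ·4πr²·T⁴ ⇒ S = 4σT⁴/(1−a).
S = 4·5.67×10⁻⁸·(473)⁴/0.770 = 14740 W/m².
Flux falls as S = L/(4πd²), so d = √(L/(4πS)) = √(2.07×10²⁵/(4π·14740)).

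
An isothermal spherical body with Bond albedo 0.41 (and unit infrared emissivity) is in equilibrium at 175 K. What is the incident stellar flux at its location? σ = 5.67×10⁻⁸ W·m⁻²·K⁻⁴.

(1−a)S·πr² = σ·4πr²·T⁴ ⇒ S = 4σT⁴/(1−a).
S = 4·5.67×10⁻⁸·9.379×10⁸/0.590.

S ≈ 361 W/m²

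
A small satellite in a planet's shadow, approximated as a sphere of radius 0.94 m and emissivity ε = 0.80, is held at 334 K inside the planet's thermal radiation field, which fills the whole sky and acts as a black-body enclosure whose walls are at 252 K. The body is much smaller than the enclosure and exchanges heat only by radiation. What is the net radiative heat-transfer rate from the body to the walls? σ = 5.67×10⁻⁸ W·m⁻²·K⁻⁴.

P_net ≈ 4240 W

For a small grey body in a large enclosure: P_net = εσA(T_body⁴ − T_wall⁴).
A = 4πr² = 11.10 m²; T_body⁴ − T_wall⁴ = 1.244×10¹⁰ − 4.033×10⁹ = 8.412×10⁹ K⁴.
|P_net| = 0.80·5.67×10⁻⁸·11.10·8.412×10⁹.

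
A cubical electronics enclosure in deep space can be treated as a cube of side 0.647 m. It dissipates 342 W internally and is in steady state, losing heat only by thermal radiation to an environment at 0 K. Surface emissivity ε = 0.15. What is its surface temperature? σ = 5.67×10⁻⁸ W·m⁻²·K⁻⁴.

T ≈ 356 K

Steady state: internal power = radiated power, P = εσA T⁴.
Radiating area A = 6L² = 2.512 m².
T⁴ = P/(εσA) = 342/(0.15·5.67×10⁻⁸·2.512) = 1.601×10¹⁰ K⁴.
T = (1.601×10¹⁰)^(1/4).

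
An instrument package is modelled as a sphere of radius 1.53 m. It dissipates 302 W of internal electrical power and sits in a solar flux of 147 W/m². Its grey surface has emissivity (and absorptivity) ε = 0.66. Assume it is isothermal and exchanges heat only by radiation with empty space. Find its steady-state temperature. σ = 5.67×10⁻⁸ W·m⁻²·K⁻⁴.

At steady state, absorbed solar power + internal power = radiated power.
Absorbed: α·S·A_cross = 0.66·147·7.354 = 713.5 W (cross-section πr²).
Total input = 713.5 + 302 = 1016 W.
Radiated: εσ·A_surf·T⁴ with A_surf = 4πr² = 29.42 m².
T⁴ = 1016/(0.66·5.67×10⁻⁸·29.42) = 9.225×10⁸ K⁴.

T ≈ 174 K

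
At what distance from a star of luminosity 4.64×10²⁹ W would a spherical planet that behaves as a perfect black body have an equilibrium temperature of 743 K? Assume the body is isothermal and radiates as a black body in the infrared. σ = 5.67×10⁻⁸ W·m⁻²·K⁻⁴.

For an isothermal black-emitting sphere, (1−a)S·πr² = σ·4πr²·T⁴ ⇒ S = 4σT⁴/(1−a).
S = 4·5.67×10⁻⁸·(743)⁴/1.00 = 69120 W/m².
Flux falls as S = L/(4πd²), so d = √(L/(4πS)) = √(4.64×10²⁹/(4π·69120)).

d ≈ 7.31×10¹¹ m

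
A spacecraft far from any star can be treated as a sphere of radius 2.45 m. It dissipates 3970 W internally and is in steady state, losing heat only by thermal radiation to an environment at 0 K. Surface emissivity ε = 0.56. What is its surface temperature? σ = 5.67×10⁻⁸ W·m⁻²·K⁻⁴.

Steady state: internal power = radiated power, P = εσA T⁴.
Radiating area A = 4πr² = 75.43 m².
T⁴ = P/(εσA) = 3970/(0.56·5.67×10⁻⁸·75.43) = 1.658×10⁹ K⁴.
T = (1.658×10⁹)^(1/4).

T ≈ 202 K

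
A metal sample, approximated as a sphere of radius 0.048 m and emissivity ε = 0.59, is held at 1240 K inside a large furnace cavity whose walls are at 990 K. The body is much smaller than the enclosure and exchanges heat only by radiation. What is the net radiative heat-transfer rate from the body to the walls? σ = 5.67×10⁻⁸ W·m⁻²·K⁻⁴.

P_net ≈ 1360 W

For a small grey body in a large enclosure: P_net = εσA(T_body⁴ − T_wall⁴).
A = 4πr² = 0.02895 m²; T_body⁴ − T_wall⁴ = 2.364×10¹² − 9.606×10¹¹ = 1.404×10¹² K⁴.
|P_net| = 0.59·5.67×10⁻⁸·0.02895·1.404×10¹².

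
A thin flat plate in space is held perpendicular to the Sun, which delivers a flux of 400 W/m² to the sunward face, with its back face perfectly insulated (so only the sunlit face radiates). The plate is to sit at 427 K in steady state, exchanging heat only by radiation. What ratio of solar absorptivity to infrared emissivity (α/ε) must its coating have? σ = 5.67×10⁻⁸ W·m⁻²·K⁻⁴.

Balance: αS·A = εσ·1A·T⁴ ⇒ α/ε = σT⁴/S.
α/ε = 5.67×10⁻⁸·(427)⁴/400 = 5.67×10⁻⁸·3.324×10¹⁰/400.

α/ε ≈ 4.71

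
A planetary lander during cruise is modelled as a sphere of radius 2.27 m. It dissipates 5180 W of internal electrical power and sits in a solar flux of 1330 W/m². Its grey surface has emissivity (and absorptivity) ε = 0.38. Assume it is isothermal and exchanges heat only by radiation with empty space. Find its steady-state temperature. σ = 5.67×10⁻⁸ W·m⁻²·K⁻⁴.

T ≈ 313 K

At steady state, absorbed solar power + internal power = radiated power.
Absorbed: α·S·A_cross = 0.38·1330·16.19 = 8182 W (cross-section πr²).
Total input = 8182 + 5180 = 13360 W.
Radiated: εσ·A_surf·T⁴ with A_surf = 4πr² = 64.75 m².
T⁴ = 13360/(0.38·5.67×10⁻⁸·64.75) = 9.577×10⁹ K⁴.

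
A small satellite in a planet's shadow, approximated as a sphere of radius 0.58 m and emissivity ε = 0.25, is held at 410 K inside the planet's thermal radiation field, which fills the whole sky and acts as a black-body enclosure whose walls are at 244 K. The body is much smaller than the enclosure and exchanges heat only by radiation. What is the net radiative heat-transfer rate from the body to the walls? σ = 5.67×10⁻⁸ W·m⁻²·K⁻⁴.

For a small grey body in a large enclosure: P_net = εσA(T_body⁴ − T_wall⁴).
A = 4πr² = 4.227 m²; T_body⁴ − T_wall⁴ = 2.826×10¹⁰ − 3.545×10⁹ = 2.471×10¹⁰ K⁴.
|P_net| = 0.25·5.67×10⁻⁸·4.227·2.471×10¹⁰.

P_net ≈ 1480 W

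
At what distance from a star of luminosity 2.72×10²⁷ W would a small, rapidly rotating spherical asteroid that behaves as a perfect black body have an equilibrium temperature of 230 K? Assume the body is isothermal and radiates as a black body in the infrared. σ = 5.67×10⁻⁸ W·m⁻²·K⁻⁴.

d ≈ 5.84×10¹¹ m

For an isothermal black-emitting sphere, (1−a)S·πr² = σ·4πr²·T⁴ ⇒ S = 4σT⁴/(1−a).
S = 4·5.67×10⁻⁸·(230)⁴/1.00 = 634.7 W/m².
Flux falls as S = L/(4πd²), so d = √(L/(4πS)) = √(2.72×10²⁷/(4π·634.7)).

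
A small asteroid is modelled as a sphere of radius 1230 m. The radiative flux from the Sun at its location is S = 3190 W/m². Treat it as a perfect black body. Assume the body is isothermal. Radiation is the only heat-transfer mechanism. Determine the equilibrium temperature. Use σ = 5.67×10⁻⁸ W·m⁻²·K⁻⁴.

At equilibrium, absorbed power = emitted power.
Absorbing cross-section = πr² = 4.753×10⁶ m²; emitting surface = 4πr² = 1.901×10⁷ m² (ratio 4).
S·A_cross = εσ·A_surf·T⁴  ⇒  T⁴ = S/(4σ).
T⁴ = 1.00·3190/(4·5.67×10⁻⁸) = 1.407×10¹⁰ K⁴.
T = (1.407×10¹⁰)^(1/4).

T ≈ 344 K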